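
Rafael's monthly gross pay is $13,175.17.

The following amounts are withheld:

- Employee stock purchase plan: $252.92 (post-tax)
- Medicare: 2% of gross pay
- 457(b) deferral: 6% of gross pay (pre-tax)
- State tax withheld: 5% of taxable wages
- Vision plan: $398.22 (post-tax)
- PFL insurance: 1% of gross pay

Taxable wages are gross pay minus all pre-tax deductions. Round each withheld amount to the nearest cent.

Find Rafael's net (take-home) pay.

457(b) deferral: $13,175.17 × 0.06 = $790.51
Taxable wages = $13,175.17 − $790.51 = $12,384.66
State tax withheld: $12,384.66 × 0.05 = $619.23
Medicare: $13,175.17 × 0.02 = $263.50
PFL insurance: $13,175.17 × 0.01 = $131.75
Vision plan: $398.22
Employee stock purchase plan: $252.92
Total deductions = $790.51 + $619.23 + $263.50 + $131.75 + $398.22 + $252.92 = $2,456.13
Net pay = $13,175.17 − $2,456.13 = $10,719.04

$10,719.04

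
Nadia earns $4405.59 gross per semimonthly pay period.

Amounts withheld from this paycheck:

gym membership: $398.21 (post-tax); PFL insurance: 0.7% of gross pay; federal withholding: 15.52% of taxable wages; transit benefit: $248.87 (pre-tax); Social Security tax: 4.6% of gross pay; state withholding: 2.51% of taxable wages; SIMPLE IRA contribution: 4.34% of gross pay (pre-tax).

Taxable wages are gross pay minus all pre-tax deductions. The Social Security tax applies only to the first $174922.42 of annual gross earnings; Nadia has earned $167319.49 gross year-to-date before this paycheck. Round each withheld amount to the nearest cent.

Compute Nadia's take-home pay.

SIMPLE IRA contribution: $4405.59 × 0.0434 = $191.20
Transit benefit: $248.87
Pre-tax total = $191.20 + $248.87 = $440.07
Taxable wages = $4405.59 − $440.07 = $3965.52
Federal withholding: $3965.52 × 0.1552 = $615.45
State withholding: $3965.52 × 0.0251 = $99.53
Social Security tax: cap not yet reached, full $4405.59 is subject → $4405.59 × 0.046 = $202.66
PFL insurance: $4405.59 × 0.007 = $30.84
Gym membership: $398.21
Total deductions = $191.20 + $248.87 + $615.45 + $99.53 + $202.66 + $30.84 + $398.21 = $1786.76
Net pay = $4405.59 − $1786.76 = $2618.83

$2618.83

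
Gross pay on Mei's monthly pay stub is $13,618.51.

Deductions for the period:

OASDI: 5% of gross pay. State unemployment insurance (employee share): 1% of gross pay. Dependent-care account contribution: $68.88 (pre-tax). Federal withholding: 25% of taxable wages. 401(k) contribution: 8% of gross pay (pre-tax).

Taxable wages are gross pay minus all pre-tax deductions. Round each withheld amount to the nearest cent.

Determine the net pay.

$8,527.99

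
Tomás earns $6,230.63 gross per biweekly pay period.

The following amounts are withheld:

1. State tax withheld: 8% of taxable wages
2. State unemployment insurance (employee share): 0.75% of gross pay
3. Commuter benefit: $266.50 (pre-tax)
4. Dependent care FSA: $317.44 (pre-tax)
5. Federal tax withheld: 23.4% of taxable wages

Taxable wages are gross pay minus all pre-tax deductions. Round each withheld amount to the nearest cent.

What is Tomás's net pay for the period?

$3,826.89

Commuter benefit: $266.50
Dependent care FSA: $317.44
Pre-tax total = $266.50 + $317.44 = $583.94
Taxable wages = $6,230.63 − $583.94 = $5,646.69
Federal tax withheld: $5,646.69 × 0.234 = $1,321.33
State tax withheld: $5,646.69 × 0.08 = $451.74
State unemployment insurance (employee share): $6,230.63 × 0.0075 = $46.73
Total deductions = $266.50 + $317.44 + $1,321.33 + $451.74 + $46.73 = $2,403.74
Net pay = $6,230.63 − $2,403.74 = $3,826.89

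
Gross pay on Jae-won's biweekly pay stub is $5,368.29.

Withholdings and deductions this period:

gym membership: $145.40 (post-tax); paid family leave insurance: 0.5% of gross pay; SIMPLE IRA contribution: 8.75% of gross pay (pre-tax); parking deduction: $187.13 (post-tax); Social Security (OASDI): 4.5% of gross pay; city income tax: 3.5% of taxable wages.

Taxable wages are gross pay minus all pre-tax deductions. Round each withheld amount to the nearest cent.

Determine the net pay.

$4,126.17

SIMPLE IRA contribution: $5,368.29 × 0.0875 = $469.73
Taxable wages = $5,368.29 − $469.73 = $4,898.56
City income tax: $4,898.56 × 0.035 = $171.45
Paid family leave insurance: $5,368.29 × 0.005 = $26.84
Social Security (OASDI): $5,368.29 × 0.045 = $241.57
Parking deduction: $187.13
Gym membership: $145.40
Total deductions = $469.73 + $171.45 + $26.84 + $241.57 + $187.13 + $145.40 = $1,242.12
Net pay = $5,368.29 − $1,242.12 = $4,126.17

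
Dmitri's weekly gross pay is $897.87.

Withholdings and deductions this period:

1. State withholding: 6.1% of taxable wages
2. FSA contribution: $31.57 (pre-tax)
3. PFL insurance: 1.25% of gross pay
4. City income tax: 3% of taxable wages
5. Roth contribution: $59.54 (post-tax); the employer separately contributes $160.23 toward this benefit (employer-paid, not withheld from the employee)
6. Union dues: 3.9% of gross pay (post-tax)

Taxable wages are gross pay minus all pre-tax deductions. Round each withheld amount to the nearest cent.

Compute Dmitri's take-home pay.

FSA contribution: $31.57
Taxable wages = $897.87 − $31.57 = $866.30
City income tax: $866.30 × 0.03 = $25.99
State withholding: $866.30 × 0.061 = $52.84
PFL insurance: $897.87 × 0.0125 = $11.22
Union dues: $897.87 × 0.039 = $35.02
Roth contribution: $59.54
(Employer's $160.23 toward Roth contribution is not withheld from the employee.)
Total deductions = $31.57 + $25.99 + $52.84 + $11.22 + $35.02 + $59.54 = $216.18
Net pay = $897.87 − $216.18 = $681.69

$681.69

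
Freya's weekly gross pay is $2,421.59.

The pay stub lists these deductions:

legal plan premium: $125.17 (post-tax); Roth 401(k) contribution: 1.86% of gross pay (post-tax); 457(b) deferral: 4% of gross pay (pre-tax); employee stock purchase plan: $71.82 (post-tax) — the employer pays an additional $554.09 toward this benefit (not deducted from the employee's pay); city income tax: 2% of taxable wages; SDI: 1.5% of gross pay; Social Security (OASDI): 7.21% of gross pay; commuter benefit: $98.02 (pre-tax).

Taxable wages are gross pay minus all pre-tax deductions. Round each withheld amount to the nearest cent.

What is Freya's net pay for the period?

$1,729.23

Commuter benefit: $98.02
457(b) deferral: $2,421.59 × 0.04 = $96.86
Pre-tax total = $98.02 + $96.86 = $194.88
Taxable wages = $2,421.59 − $194.88 = $2,226.71
City income tax: $2,226.71 × 0.02 = $44.53
Social Security (OASDI): $2,421.59 × 0.0721 = $174.60
SDI: $2,421.59 × 0.015 = $36.32
Legal plan premium: $125.17
Roth 401(k) contribution: $2,421.59 × 0.0186 = $45.04
Employee stock purchase plan: $71.82
(Employer's $554.09 toward employee stock purchase plan is not withheld from the employee.)
Total deductions = $98.02 + $96.86 + $44.53 + $174.60 + $36.32 + $125.17 + $45.04 + $71.82 = $692.36
Net pay = $2,421.59 − $692.36 = $1,729.23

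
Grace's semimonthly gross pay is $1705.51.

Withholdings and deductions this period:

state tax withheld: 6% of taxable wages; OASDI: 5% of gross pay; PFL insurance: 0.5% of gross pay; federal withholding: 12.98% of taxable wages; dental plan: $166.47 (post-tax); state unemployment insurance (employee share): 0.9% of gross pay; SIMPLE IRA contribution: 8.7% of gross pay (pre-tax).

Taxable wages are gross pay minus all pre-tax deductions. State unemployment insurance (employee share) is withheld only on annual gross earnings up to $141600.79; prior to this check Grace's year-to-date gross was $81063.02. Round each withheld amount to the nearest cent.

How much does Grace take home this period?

SIMPLE IRA contribution: $1705.51 × 0.087 = $148.38
Taxable wages = $1705.51 − $148.38 = $1557.13
Federal withholding: $1557.13 × 0.1298 = $202.12
State tax withheld: $1557.13 × 0.06 = $93.43
OASDI: $1705.51 × 0.05 = $85.28
State unemployment insurance (employee share): cap not yet reached, full $1705.51 is subject → $1705.51 × 0.009 = $15.35
PFL insurance: $1705.51 × 0.005 = $8.53
Dental plan: $166.47
Total deductions = $148.38 + $202.12 + $93.43 + $85.28 + $15.35 + $8.53 + $166.47 = $719.56
Net pay = $1705.51 − $719.56 = $985.95

$985.95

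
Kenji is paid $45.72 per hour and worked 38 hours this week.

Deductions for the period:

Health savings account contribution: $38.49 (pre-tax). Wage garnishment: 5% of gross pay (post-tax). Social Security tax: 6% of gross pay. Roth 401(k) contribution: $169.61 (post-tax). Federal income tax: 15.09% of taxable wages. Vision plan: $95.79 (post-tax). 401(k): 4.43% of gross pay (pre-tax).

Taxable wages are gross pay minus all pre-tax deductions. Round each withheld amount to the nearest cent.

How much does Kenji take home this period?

$920.65

Gross pay: 38 × $45.72 = $1,737.36
Health savings account contribution: $38.49
401(k): $1,737.36 × 0.0443 = $76.97
Pre-tax total = $38.49 + $76.97 = $115.46
Taxable wages = $1,737.36 − $115.46 = $1,621.90
Federal income tax: $1,621.90 × 0.1509 = $244.74
Social Security tax: $1,737.36 × 0.06 = $104.24
Roth 401(k) contribution: $169.61
Wage garnishment: $1,737.36 × 0.05 = $86.87
Vision plan: $95.79
Total deductions = $38.49 + $76.97 + $244.74 + $104.24 + $169.61 + $86.87 + $95.79 = $816.71
Net pay = $1,737.36 − $816.71 = $920.65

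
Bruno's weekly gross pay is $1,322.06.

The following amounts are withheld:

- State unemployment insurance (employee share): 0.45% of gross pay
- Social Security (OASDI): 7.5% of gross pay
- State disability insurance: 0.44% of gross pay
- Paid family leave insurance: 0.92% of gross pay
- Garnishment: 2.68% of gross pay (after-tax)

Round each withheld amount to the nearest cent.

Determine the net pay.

$1,163.55

Social Security (OASDI): $1,322.06 × 0.075 = $99.15
Paid family leave insurance: $1,322.06 × 0.0092 = $12.16
State disability insurance: $1,322.06 × 0.0044 = $5.82
State unemployment insurance (employee share): $1,322.06 × 0.0045 = $5.95
Garnishment: $1,322.06 × 0.0268 = $35.43
Total deductions = $99.15 + $12.16 + $5.82 + $5.95 + $35.43 = $158.51
Net pay = $1,322.06 − $158.51 = $1,163.55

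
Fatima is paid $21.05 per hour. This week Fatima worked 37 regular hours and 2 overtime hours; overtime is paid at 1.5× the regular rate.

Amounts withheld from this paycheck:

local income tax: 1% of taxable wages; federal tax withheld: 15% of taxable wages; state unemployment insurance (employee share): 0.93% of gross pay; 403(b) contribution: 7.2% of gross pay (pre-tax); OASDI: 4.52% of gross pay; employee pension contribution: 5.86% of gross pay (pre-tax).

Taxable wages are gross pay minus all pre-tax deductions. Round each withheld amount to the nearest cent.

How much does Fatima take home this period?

Regular pay: 37 × $21.05 = $778.85
Overtime pay: 2 × $21.05 × 1.5 = $63.15
Gross pay = $778.85 + $63.15 = $842.00
Employee pension contribution: $842.00 × 0.0586 = $49.34
403(b) contribution: $842.00 × 0.072 = $60.62
Pre-tax total = $49.34 + $60.62 = $109.96
Taxable wages = $842.00 − $109.96 = $732.04
Federal tax withheld: $732.04 × 0.15 = $109.81
Local income tax: $732.04 × 0.01 = $7.32
State unemployment insurance (employee share): $842.00 × 0.0093 = $7.83
OASDI: $842.00 × 0.0452 = $38.06
Total deductions = $49.34 + $60.62 + $109.81 + $7.32 + $7.83 + $38.06 = $272.98
Net pay = $842.00 − $272.98 = $569.02

$569.02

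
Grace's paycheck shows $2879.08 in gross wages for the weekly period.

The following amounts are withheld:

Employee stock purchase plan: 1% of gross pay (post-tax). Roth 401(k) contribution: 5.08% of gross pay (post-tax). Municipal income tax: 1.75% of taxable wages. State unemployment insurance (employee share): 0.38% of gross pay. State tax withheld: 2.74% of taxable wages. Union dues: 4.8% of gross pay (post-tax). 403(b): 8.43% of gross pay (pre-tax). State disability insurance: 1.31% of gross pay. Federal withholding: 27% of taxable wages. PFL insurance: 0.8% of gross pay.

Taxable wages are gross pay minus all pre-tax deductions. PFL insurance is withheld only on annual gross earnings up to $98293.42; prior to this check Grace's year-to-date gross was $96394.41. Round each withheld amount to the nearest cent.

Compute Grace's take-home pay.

$1429.07

403(b): $2879.08 × 0.0843 = $242.71
Taxable wages = $2879.08 − $242.71 = $2636.37
Federal withholding: $2636.37 × 0.27 = $711.82
State tax withheld: $2636.37 × 0.0274 = $72.24
Municipal income tax: $2636.37 × 0.0175 = $46.14
PFL insurance: only $98293.42 − $96394.41 = $1899.01 of this check is subject → $1899.01 × 0.008 = $15.19
State unemployment insurance (employee share): $2879.08 × 0.0038 = $10.94
State disability insurance: $2879.08 × 0.0131 = $37.72
Roth 401(k) contribution: $2879.08 × 0.0508 = $146.26
Employee stock purchase plan: $2879.08 × 0.01 = $28.79
Union dues: $2879.08 × 0.048 = $138.20
Total deductions = $242.71 + $711.82 + $72.24 + $46.14 + $15.19 + $10.94 + $37.72 + $146.26 + $28.79 + $138.20 = $1450.01
Net pay = $2879.08 − $1450.01 = $1429.07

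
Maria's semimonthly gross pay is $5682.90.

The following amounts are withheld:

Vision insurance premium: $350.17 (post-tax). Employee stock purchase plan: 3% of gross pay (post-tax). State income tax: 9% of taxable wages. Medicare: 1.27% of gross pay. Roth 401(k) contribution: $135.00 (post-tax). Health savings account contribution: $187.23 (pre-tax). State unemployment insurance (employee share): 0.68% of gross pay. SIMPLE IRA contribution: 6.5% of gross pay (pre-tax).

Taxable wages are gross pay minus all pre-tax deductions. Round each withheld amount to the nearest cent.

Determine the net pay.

$3898.44

Health savings account contribution: $187.23
SIMPLE IRA contribution: $5682.90 × 0.065 = $369.39
Pre-tax total = $187.23 + $369.39 = $556.62
Taxable wages = $5682.90 − $556.62 = $5126.28
State income tax: $5126.28 × 0.09 = $461.37
State unemployment insurance (employee share): $5682.90 × 0.0068 = $38.64
Medicare: $5682.90 × 0.0127 = $72.17
Employee stock purchase plan: $5682.90 × 0.03 = $170.49
Vision insurance premium: $350.17
Roth 401(k) contribution: $135.00
Total deductions = $187.23 + $369.39 + $461.37 + $38.64 + $72.17 + $170.49 + $350.17 + $135.00 = $1784.46
Net pay = $5682.90 − $1784.46 = $3898.44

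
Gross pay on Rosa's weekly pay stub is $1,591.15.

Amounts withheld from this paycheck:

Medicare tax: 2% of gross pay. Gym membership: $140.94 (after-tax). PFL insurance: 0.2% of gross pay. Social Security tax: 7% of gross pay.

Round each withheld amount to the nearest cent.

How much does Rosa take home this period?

$1,303.83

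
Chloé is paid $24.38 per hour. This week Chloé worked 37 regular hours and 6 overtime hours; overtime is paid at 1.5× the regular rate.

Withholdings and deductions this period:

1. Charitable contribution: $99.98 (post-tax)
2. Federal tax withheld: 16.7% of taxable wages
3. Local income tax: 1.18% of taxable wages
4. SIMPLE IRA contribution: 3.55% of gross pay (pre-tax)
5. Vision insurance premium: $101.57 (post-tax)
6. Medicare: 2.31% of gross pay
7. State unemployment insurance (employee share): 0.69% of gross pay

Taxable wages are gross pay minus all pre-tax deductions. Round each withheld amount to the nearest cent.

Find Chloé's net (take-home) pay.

$653.07

Regular pay: 37 × $24.38 = $902.06
Overtime pay: 6 × $24.38 × 1.5 = $219.42
Gross pay = $902.06 + $219.42 = $1,121.48
SIMPLE IRA contribution: $1,121.48 × 0.0355 = $39.81
Taxable wages = $1,121.48 − $39.81 = $1,081.67
Federal tax withheld: $1,081.67 × 0.167 = $180.64
Local income tax: $1,081.67 × 0.0118 = $12.76
Medicare: $1,121.48 × 0.0231 = $25.91
State unemployment insurance (employee share): $1,121.48 × 0.0069 = $7.74
Charitable contribution: $99.98
Vision insurance premium: $101.57
Total deductions = $39.81 + $180.64 + $12.76 + $25.91 + $7.74 + $99.98 + $101.57 = $468.41
Net pay = $1,121.48 − $468.41 = $653.07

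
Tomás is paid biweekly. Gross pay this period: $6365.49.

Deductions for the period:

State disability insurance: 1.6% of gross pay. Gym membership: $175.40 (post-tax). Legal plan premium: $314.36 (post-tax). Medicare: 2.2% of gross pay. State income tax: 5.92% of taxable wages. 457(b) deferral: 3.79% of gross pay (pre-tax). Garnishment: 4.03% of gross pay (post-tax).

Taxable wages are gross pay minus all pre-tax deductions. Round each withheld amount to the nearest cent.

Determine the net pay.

$4773.50

457(b) deferral: $6365.49 × 0.0379 = $241.25
Taxable wages = $6365.49 − $241.25 = $6124.24
State income tax: $6124.24 × 0.0592 = $362.56
Medicare: $6365.49 × 0.022 = $140.04
State disability insurance: $6365.49 × 0.016 = $101.85
Gym membership: $175.40
Legal plan premium: $314.36
Garnishment: $6365.49 × 0.0403 = $256.53
Total deductions = $241.25 + $362.56 + $140.04 + $101.85 + $175.40 + $314.36 + $256.53 = $1591.99
Net pay = $6365.49 − $1591.99 = $4773.50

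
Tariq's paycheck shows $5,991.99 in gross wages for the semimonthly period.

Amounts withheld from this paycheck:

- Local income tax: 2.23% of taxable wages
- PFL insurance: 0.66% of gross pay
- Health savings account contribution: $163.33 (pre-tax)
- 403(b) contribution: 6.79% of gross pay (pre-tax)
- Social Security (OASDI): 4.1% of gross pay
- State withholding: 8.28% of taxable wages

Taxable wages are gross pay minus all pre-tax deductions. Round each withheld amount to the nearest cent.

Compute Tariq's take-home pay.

Health savings account contribution: $163.33
403(b) contribution: $5,991.99 × 0.0679 = $406.86
Pre-tax total = $163.33 + $406.86 = $570.19
Taxable wages = $5,991.99 − $570.19 = $5,421.80
State withholding: $5,421.80 × 0.0828 = $448.93
Local income tax: $5,421.80 × 0.0223 = $120.91
Social Security (OASDI): $5,991.99 × 0.041 = $245.67
PFL insurance: $5,991.99 × 0.0066 = $39.55
Total deductions = $163.33 + $406.86 + $448.93 + $120.91 + $245.67 + $39.55 = $1,425.25
Net pay = $5,991.99 − $1,425.25 = $4,566.74

$4,566.74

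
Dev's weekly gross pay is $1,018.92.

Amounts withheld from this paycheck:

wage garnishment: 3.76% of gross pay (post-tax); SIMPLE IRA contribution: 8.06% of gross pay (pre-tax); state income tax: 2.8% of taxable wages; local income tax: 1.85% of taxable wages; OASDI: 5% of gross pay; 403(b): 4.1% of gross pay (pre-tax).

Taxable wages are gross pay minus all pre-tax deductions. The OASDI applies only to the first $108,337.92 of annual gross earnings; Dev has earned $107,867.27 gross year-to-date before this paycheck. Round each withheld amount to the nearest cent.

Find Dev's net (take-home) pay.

$791.56

403(b): $1,018.92 × 0.041 = $41.78
SIMPLE IRA contribution: $1,018.92 × 0.0806 = $82.12
Pre-tax total = $41.78 + $82.12 = $123.90
Taxable wages = $1,018.92 − $123.90 = $895.02
State income tax: $895.02 × 0.028 = $25.06
Local income tax: $895.02 × 0.0185 = $16.56
OASDI: only $108,337.92 − $107,867.27 = $470.65 of this check is subject → $470.65 × 0.05 = $23.53
Wage garnishment: $1,018.92 × 0.0376 = $38.31
Total deductions = $41.78 + $82.12 + $25.06 + $16.56 + $23.53 + $38.31 = $227.36
Net pay = $1,018.92 − $227.36 = $791.56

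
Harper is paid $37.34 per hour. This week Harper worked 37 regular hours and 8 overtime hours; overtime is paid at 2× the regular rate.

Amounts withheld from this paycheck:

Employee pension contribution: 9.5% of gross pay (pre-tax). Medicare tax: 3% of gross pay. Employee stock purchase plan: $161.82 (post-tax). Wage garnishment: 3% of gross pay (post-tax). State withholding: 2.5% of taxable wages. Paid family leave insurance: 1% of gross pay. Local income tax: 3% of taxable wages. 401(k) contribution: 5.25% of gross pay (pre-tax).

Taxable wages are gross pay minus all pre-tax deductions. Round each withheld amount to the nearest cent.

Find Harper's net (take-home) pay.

$1,293.97

Regular pay: 37 × $37.34 = $1,381.58
Overtime pay: 8 × $37.34 × 2 = $597.44
Gross pay = $1,381.58 + $597.44 = $1,979.02
Employee pension contribution: $1,979.02 × 0.095 = $188.01
401(k) contribution: $1,979.02 × 0.0525 = $103.90
Pre-tax total = $188.01 + $103.90 = $291.91
Taxable wages = $1,979.02 − $291.91 = $1,687.11
Local income tax: $1,687.11 × 0.03 = $50.61
State withholding: $1,687.11 × 0.025 = $42.18
Medicare tax: $1,979.02 × 0.03 = $59.37
Paid family leave insurance: $1,979.02 × 0.01 = $19.79
Employee stock purchase plan: $161.82
Wage garnishment: $1,979.02 × 0.03 = $59.37
Total deductions = $188.01 + $103.90 + $50.61 + $42.18 + $59.37 + $19.79 + $161.82 + $59.37 = $685.05
Net pay = $1,979.02 − $685.05 = $1,293.97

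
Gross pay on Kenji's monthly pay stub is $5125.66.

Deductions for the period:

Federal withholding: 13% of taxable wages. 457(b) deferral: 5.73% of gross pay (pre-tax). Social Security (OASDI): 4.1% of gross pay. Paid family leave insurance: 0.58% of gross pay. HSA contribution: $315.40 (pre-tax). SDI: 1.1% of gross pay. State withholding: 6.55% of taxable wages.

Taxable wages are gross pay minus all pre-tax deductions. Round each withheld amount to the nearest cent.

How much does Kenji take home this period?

HSA contribution: $315.40
457(b) deferral: $5125.66 × 0.0573 = $293.70
Pre-tax total = $315.40 + $293.70 = $609.10
Taxable wages = $5125.66 − $609.10 = $4516.56
Federal withholding: $4516.56 × 0.13 = $587.15
State withholding: $4516.56 × 0.0655 = $295.83
SDI: $5125.66 × 0.011 = $56.38
Paid family leave insurance: $5125.66 × 0.0058 = $29.73
Social Security (OASDI): $5125.66 × 0.041 = $210.15
Total deductions = $315.40 + $293.70 + $587.15 + $295.83 + $56.38 + $29.73 + $210.15 = $1788.34
Net pay = $5125.66 − $1788.34 = $3337.32

$3337.32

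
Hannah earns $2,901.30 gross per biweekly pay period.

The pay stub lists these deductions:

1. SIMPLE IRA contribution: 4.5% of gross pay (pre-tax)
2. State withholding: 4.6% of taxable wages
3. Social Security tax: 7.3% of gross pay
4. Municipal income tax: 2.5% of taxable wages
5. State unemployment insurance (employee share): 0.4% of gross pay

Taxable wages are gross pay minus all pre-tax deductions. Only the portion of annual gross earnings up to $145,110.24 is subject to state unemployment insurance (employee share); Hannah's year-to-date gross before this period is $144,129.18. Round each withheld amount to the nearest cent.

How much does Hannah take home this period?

$2,358.31

SIMPLE IRA contribution: $2,901.30 × 0.045 = $130.56
Taxable wages = $2,901.30 − $130.56 = $2,770.74
State withholding: $2,770.74 × 0.046 = $127.45
Municipal income tax: $2,770.74 × 0.025 = $69.27
Social Security tax: $2,901.30 × 0.073 = $211.79
State unemployment insurance (employee share): only $145,110.24 − $144,129.18 = $981.06 of this check is subject → $981.06 × 0.004 = $3.92
Total deductions = $130.56 + $127.45 + $69.27 + $211.79 + $3.92 = $542.99
Net pay = $2,901.30 − $542.99 = $2,358.31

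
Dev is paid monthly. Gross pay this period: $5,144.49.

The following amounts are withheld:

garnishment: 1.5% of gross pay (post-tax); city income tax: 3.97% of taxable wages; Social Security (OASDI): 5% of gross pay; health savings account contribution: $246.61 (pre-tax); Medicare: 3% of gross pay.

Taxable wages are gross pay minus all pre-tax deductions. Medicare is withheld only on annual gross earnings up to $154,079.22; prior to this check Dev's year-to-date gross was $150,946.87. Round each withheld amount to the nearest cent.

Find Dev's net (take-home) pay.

$4,275.07

Health savings account contribution: $246.61
Taxable wages = $5,144.49 − $246.61 = $4,897.88
City income tax: $4,897.88 × 0.0397 = $194.45
Medicare: only $154,079.22 − $150,946.87 = $3,132.35 of this check is subject → $3,132.35 × 0.03 = $93.97
Social Security (OASDI): $5,144.49 × 0.05 = $257.22
Garnishment: $5,144.49 × 0.015 = $77.17
Total deductions = $246.61 + $194.45 + $93.97 + $257.22 + $77.17 = $869.42
Net pay = $5,144.49 − $869.42 = $4,275.07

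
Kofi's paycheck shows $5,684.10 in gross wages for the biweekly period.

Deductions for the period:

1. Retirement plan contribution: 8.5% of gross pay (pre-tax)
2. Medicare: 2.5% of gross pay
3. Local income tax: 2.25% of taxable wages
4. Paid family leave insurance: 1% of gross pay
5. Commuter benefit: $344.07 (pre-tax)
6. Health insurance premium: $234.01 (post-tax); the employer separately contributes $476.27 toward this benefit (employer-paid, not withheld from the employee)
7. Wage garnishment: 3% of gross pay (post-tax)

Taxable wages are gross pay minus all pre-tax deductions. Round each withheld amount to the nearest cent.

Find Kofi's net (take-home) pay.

Commuter benefit: $344.07
Retirement plan contribution: $5,684.10 × 0.085 = $483.15
Pre-tax total = $344.07 + $483.15 = $827.22
Taxable wages = $5,684.10 − $827.22 = $4,856.88
Local income tax: $4,856.88 × 0.0225 = $109.28
Medicare: $5,684.10 × 0.025 = $142.10
Paid family leave insurance: $5,684.10 × 0.01 = $56.84
Health insurance premium: $234.01
Wage garnishment: $5,684.10 × 0.03 = $170.52
(Employer's $476.27 toward health insurance premium is not withheld from the employee.)
Total deductions = $344.07 + $483.15 + $109.28 + $142.10 + $56.84 + $234.01 + $170.52 = $1,539.97
Net pay = $5,684.10 − $1,539.97 = $4,144.13

$4,144.13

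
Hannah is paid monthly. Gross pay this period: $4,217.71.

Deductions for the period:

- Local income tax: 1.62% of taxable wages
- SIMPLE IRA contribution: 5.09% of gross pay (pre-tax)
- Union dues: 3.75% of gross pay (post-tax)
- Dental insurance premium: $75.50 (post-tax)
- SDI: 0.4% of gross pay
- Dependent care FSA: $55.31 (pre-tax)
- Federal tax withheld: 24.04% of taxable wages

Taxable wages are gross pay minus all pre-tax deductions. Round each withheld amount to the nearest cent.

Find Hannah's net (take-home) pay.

$2,684.21

SIMPLE IRA contribution: $4,217.71 × 0.0509 = $214.68
Dependent care FSA: $55.31
Pre-tax total = $214.68 + $55.31 = $269.99
Taxable wages = $4,217.71 − $269.99 = $3,947.72
Federal tax withheld: $3,947.72 × 0.2404 = $949.03
Local income tax: $3,947.72 × 0.0162 = $63.95
SDI: $4,217.71 × 0.004 = $16.87
Union dues: $4,217.71 × 0.0375 = $158.16
Dental insurance premium: $75.50
Total deductions = $214.68 + $55.31 + $949.03 + $63.95 + $16.87 + $158.16 + $75.50 = $1,533.50
Net pay = $4,217.71 − $1,533.50 = $2,684.21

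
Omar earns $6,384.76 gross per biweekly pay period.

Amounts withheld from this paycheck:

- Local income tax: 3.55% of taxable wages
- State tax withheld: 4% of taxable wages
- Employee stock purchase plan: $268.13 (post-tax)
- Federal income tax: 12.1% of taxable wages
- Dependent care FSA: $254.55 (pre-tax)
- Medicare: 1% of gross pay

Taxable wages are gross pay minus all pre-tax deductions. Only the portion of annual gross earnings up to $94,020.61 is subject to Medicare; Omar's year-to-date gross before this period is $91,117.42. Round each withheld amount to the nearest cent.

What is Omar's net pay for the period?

$4,628.46

Dependent care FSA: $254.55
Taxable wages = $6,384.76 − $254.55 = $6,130.21
State tax withheld: $6,130.21 × 0.04 = $245.21
Federal income tax: $6,130.21 × 0.121 = $741.76
Local income tax: $6,130.21 × 0.0355 = $217.62
Medicare: only $94,020.61 − $91,117.42 = $2,903.19 of this check is subject → $2,903.19 × 0.01 = $29.03
Employee stock purchase plan: $268.13
Total deductions = $254.55 + $245.21 + $741.76 + $217.62 + $29.03 + $268.13 = $1,756.30
Net pay = $6,384.76 − $1,756.30 = $4,628.46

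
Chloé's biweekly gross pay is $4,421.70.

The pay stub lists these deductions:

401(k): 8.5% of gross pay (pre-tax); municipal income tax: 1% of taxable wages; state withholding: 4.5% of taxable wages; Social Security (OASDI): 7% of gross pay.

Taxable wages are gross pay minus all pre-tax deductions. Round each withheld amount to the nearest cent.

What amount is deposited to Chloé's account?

401(k): $4,421.70 × 0.085 = $375.84
Taxable wages = $4,421.70 − $375.84 = $4,045.86
Municipal income tax: $4,045.86 × 0.01 = $40.46
State withholding: $4,045.86 × 0.045 = $182.06
Social Security (OASDI): $4,421.70 × 0.07 = $309.52
Total deductions = $375.84 + $40.46 + $182.06 + $309.52 = $907.88
Net pay = $4,421.70 − $907.88 = $3,513.82

$3,513.82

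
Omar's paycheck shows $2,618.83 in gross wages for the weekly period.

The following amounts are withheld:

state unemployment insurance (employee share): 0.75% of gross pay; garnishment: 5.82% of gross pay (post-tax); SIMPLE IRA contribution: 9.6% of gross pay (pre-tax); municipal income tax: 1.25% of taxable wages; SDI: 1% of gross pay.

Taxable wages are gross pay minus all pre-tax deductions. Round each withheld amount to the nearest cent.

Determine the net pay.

$2,139.58

SIMPLE IRA contribution: $2,618.83 × 0.096 = $251.41
Taxable wages = $2,618.83 − $251.41 = $2,367.42
Municipal income tax: $2,367.42 × 0.0125 = $29.59
State unemployment insurance (employee share): $2,618.83 × 0.0075 = $19.64
SDI: $2,618.83 × 0.01 = $26.19
Garnishment: $2,618.83 × 0.0582 = $152.42
Total deductions = $251.41 + $29.59 + $19.64 + $26.19 + $152.42 = $479.25
Net pay = $2,618.83 − $479.25 = $2,139.58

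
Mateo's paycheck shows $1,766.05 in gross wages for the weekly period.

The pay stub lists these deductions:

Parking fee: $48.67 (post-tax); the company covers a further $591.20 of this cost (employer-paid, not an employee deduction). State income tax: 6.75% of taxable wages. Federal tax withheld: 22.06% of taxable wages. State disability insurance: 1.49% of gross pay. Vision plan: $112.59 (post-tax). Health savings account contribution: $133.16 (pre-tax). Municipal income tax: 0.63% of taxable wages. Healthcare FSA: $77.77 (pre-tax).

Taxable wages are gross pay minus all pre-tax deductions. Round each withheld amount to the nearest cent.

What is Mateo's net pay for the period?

$909.72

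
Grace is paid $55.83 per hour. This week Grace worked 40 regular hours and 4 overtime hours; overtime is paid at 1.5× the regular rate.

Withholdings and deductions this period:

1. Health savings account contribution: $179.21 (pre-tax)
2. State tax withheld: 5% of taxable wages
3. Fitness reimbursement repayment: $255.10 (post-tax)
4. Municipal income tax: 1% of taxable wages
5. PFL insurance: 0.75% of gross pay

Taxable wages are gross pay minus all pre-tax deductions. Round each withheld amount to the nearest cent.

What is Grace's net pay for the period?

Regular pay: 40 × $55.83 = $2233.20
Overtime pay: 4 × $55.83 × 1.5 = $334.98
Gross pay = $2233.20 + $334.98 = $2568.18
Health savings account contribution: $179.21
Taxable wages = $2568.18 − $179.21 = $2388.97
State tax withheld: $2388.97 × 0.05 = $119.45
Municipal income tax: $2388.97 × 0.01 = $23.89
PFL insurance: $2568.18 × 0.0075 = $19.26
Fitness reimbursement repayment: $255.10
Total deductions = $179.21 + $119.45 + $23.89 + $19.26 + $255.10 = $596.91
Net pay = $2568.18 − $596.91 = $1971.27

$1971.27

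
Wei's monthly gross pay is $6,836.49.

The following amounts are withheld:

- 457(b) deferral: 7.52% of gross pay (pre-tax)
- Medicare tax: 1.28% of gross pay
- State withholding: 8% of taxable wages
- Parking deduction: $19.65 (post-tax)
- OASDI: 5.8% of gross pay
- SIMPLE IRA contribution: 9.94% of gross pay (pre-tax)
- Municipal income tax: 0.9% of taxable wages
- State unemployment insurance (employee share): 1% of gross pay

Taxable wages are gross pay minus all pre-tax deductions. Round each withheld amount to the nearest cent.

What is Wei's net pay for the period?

$4,568.58

SIMPLE IRA contribution: $6,836.49 × 0.0994 = $679.55
457(b) deferral: $6,836.49 × 0.0752 = $514.10
Pre-tax total = $679.55 + $514.10 = $1,193.65
Taxable wages = $6,836.49 − $1,193.65 = $5,642.84
State withholding: $5,642.84 × 0.08 = $451.43
Municipal income tax: $5,642.84 × 0.009 = $50.79
OASDI: $6,836.49 × 0.058 = $396.52
Medicare tax: $6,836.49 × 0.0128 = $87.51
State unemployment insurance (employee share): $6,836.49 × 0.01 = $68.36
Parking deduction: $19.65
Total deductions = $679.55 + $514.10 + $451.43 + $50.79 + $396.52 + $87.51 + $68.36 + $19.65 = $2,267.91
Net pay = $6,836.49 − $2,267.91 = $4,568.58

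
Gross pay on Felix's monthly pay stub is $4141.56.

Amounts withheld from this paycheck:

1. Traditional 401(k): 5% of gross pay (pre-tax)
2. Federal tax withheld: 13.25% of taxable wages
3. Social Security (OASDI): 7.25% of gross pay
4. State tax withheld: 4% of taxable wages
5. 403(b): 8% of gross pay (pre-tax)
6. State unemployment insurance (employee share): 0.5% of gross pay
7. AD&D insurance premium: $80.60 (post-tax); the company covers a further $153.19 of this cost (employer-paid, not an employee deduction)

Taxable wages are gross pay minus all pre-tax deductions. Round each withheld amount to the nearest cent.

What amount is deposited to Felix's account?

403(b): $4141.56 × 0.08 = $331.32
Traditional 401(k): $4141.56 × 0.05 = $207.08
Pre-tax total = $331.32 + $207.08 = $538.40
Taxable wages = $4141.56 − $538.40 = $3603.16
State tax withheld: $3603.16 × 0.04 = $144.13
Federal tax withheld: $3603.16 × 0.1325 = $477.42
State unemployment insurance (employee share): $4141.56 × 0.005 = $20.71
Social Security (OASDI): $4141.56 × 0.0725 = $300.26
AD&D insurance premium: $80.60
(Employer's $153.19 toward AD&D insurance premium is not withheld from the employee.)
Total deductions = $331.32 + $207.08 + $144.13 + $477.42 + $20.71 + $300.26 + $80.60 = $1561.52
Net pay = $4141.56 − $1561.52 = $2580.04

$2580.04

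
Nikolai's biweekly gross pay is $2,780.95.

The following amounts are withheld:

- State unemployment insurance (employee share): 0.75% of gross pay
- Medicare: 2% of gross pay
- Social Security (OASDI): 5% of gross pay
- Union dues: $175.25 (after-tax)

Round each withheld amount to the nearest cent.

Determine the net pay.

Social Security (OASDI): $2,780.95 × 0.05 = $139.05
State unemployment insurance (employee share): $2,780.95 × 0.0075 = $20.86
Medicare: $2,780.95 × 0.02 = $55.62
Union dues: $175.25
Total deductions = $139.05 + $20.86 + $55.62 + $175.25 = $390.78
Net pay = $2,780.95 − $390.78 = $2,390.17

$2,390.17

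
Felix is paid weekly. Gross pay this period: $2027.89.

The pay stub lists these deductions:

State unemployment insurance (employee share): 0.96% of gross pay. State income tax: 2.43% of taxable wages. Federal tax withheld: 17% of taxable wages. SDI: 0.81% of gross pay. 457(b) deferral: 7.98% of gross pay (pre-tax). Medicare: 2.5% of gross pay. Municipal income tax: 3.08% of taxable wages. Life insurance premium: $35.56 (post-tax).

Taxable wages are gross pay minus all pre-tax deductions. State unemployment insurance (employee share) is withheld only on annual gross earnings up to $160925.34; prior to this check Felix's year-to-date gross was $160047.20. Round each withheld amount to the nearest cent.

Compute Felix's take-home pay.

$1334.89

457(b) deferral: $2027.89 × 0.0798 = $161.83
Taxable wages = $2027.89 − $161.83 = $1866.06
Federal tax withheld: $1866.06 × 0.17 = $317.23
State income tax: $1866.06 × 0.0243 = $45.35
Municipal income tax: $1866.06 × 0.0308 = $57.47
Medicare: $2027.89 × 0.025 = $50.70
SDI: $2027.89 × 0.0081 = $16.43
State unemployment insurance (employee share): only $160925.34 − $160047.20 = $878.14 of this check is subject → $878.14 × 0.0096 = $8.43
Life insurance premium: $35.56
Total deductions = $161.83 + $317.23 + $45.35 + $57.47 + $50.70 + $16.43 + $8.43 + $35.56 = $693.00
Net pay = $2027.89 − $693.00 = $1334.89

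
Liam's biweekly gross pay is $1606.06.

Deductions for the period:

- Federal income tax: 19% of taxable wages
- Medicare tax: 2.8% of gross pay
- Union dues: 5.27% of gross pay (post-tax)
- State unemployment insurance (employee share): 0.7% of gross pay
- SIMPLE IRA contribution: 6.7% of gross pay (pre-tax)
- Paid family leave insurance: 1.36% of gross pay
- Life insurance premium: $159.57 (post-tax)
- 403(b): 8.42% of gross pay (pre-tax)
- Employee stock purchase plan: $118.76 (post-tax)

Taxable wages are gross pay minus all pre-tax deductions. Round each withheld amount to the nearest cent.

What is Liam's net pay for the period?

403(b): $1606.06 × 0.0842 = $135.23
SIMPLE IRA contribution: $1606.06 × 0.067 = $107.61
Pre-tax total = $135.23 + $107.61 = $242.84
Taxable wages = $1606.06 − $242.84 = $1363.22
Federal income tax: $1363.22 × 0.19 = $259.01
State unemployment insurance (employee share): $1606.06 × 0.007 = $11.24
Paid family leave insurance: $1606.06 × 0.0136 = $21.84
Medicare tax: $1606.06 × 0.028 = $44.97
Employee stock purchase plan: $118.76
Life insurance premium: $159.57
Union dues: $1606.06 × 0.0527 = $84.64
Total deductions = $135.23 + $107.61 + $259.01 + $11.24 + $21.84 + $44.97 + $118.76 + $159.57 + $84.64 = $942.87
Net pay = $1606.06 − $942.87 = $663.19

$663.19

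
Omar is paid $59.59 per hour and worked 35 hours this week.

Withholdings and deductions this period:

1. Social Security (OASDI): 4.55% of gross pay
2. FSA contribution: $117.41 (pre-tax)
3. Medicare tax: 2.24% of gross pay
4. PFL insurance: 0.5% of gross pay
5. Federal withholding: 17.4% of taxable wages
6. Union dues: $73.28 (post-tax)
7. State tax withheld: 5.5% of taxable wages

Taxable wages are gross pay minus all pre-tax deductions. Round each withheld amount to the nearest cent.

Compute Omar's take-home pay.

$1,292.19

Gross pay: 35 × $59.59 = $2,085.65
FSA contribution: $117.41
Taxable wages = $2,085.65 − $117.41 = $1,968.24
State tax withheld: $1,968.24 × 0.055 = $108.25
Federal withholding: $1,968.24 × 0.174 = $342.47
PFL insurance: $2,085.65 × 0.005 = $10.43
Medicare tax: $2,085.65 × 0.0224 = $46.72
Social Security (OASDI): $2,085.65 × 0.0455 = $94.90
Union dues: $73.28
Total deductions = $117.41 + $108.25 + $342.47 + $10.43 + $46.72 + $94.90 + $73.28 = $793.46
Net pay = $2,085.65 − $793.46 = $1,292.19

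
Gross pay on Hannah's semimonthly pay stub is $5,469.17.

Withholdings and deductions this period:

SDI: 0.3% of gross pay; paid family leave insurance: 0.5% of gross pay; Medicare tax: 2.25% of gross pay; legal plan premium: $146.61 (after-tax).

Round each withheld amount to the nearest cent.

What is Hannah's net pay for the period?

$5,155.74

SDI: $5,469.17 × 0.003 = $16.41
Medicare tax: $5,469.17 × 0.0225 = $123.06
Paid family leave insurance: $5,469.17 × 0.005 = $27.35
Legal plan premium: $146.61
Total deductions = $16.41 + $123.06 + $27.35 + $146.61 = $313.43
Net pay = $5,469.17 − $313.43 = $5,155.74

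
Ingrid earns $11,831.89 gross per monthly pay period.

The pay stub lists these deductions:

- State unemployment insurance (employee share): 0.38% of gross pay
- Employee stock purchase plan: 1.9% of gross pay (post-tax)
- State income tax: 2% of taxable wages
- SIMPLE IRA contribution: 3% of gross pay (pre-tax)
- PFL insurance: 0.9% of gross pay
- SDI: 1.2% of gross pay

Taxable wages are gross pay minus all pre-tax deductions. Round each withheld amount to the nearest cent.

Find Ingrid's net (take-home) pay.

$10,729.15

SIMPLE IRA contribution: $11,831.89 × 0.03 = $354.96
Taxable wages = $11,831.89 − $354.96 = $11,476.93
State income tax: $11,476.93 × 0.02 = $229.54
State unemployment insurance (employee share): $11,831.89 × 0.0038 = $44.96
PFL insurance: $11,831.89 × 0.009 = $106.49
SDI: $11,831.89 × 0.012 = $141.98
Employee stock purchase plan: $11,831.89 × 0.019 = $224.81
Total deductions = $354.96 + $229.54 + $44.96 + $106.49 + $141.98 + $224.81 = $1,102.74
Net pay = $11,831.89 − $1,102.74 = $10,729.15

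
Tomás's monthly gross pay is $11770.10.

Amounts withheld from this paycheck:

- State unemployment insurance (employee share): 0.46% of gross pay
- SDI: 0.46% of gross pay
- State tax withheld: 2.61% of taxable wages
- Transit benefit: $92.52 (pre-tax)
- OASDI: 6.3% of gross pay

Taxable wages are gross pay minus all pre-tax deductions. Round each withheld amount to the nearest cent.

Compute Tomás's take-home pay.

Transit benefit: $92.52
Taxable wages = $11770.10 − $92.52 = $11677.58
State tax withheld: $11677.58 × 0.0261 = $304.78
SDI: $11770.10 × 0.0046 = $54.14
OASDI: $11770.10 × 0.063 = $741.52
State unemployment insurance (employee share): $11770.10 × 0.0046 = $54.14
Total deductions = $92.52 + $304.78 + $54.14 + $741.52 + $54.14 = $1247.10
Net pay = $11770.10 − $1247.10 = $10523.00

$10523.00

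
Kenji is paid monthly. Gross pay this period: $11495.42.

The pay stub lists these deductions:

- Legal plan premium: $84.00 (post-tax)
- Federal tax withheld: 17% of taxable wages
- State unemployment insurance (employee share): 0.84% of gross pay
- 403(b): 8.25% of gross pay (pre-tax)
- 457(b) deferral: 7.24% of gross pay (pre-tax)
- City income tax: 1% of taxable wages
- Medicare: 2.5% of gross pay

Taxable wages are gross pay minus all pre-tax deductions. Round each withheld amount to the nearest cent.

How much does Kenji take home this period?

403(b): $11495.42 × 0.0825 = $948.37
457(b) deferral: $11495.42 × 0.0724 = $832.27
Pre-tax total = $948.37 + $832.27 = $1780.64
Taxable wages = $11495.42 − $1780.64 = $9714.78
City income tax: $9714.78 × 0.01 = $97.15
Federal tax withheld: $9714.78 × 0.17 = $1651.51
Medicare: $11495.42 × 0.025 = $287.39
State unemployment insurance (employee share): $11495.42 × 0.0084 = $96.56
Legal plan premium: $84.00
Total deductions = $948.37 + $832.27 + $97.15 + $1651.51 + $287.39 + $96.56 + $84.00 = $3997.25
Net pay = $11495.42 − $3997.25 = $7498.17

$7498.17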